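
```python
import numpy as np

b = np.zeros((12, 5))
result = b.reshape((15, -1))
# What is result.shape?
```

(15, 4)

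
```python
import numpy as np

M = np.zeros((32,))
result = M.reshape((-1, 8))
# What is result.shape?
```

(4, 8)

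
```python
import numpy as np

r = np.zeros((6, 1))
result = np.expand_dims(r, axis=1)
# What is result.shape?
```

(6, 1, 1)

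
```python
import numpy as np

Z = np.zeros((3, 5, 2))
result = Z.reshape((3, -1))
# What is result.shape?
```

(3, 10)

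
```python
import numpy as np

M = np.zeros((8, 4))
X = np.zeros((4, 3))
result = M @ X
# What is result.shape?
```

(8, 3)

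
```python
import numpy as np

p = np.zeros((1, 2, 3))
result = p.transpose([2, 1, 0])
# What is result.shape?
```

(3, 2, 1)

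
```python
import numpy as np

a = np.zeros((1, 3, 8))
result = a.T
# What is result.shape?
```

(8, 3, 1)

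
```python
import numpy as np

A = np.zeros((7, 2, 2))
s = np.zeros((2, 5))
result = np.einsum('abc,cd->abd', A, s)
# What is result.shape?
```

(7, 2, 5)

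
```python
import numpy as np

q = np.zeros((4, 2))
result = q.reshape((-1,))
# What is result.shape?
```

(8,)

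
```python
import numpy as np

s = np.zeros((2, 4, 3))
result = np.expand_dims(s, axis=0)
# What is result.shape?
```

(1, 2, 4, 3)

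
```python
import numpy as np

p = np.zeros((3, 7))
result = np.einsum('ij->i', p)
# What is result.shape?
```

(3,)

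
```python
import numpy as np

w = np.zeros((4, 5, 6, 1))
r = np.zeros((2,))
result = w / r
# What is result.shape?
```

(4, 5, 6, 2)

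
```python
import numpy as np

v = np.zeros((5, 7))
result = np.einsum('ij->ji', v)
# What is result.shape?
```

(7, 5)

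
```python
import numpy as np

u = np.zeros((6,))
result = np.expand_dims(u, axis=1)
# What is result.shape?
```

(6, 1)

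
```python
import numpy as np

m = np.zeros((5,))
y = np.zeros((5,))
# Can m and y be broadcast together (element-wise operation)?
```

Yes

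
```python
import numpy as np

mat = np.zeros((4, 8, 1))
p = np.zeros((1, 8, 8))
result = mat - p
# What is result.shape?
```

(4, 8, 8)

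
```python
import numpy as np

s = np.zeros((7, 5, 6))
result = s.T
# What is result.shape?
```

(6, 5, 7)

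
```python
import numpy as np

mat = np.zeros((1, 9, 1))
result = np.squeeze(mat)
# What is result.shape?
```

(9,)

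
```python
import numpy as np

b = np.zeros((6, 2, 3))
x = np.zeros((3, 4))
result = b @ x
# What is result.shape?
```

(6, 2, 4)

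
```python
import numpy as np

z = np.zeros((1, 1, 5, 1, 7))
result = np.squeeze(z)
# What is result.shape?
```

(5, 7)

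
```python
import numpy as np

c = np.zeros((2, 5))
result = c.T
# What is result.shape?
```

(5, 2)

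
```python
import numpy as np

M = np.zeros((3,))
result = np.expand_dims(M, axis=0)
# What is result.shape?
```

(1, 3)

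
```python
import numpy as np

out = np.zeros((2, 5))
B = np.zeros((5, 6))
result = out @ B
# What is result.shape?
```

(2, 6)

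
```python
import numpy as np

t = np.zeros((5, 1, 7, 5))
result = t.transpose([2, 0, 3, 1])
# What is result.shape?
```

(7, 5, 5, 1)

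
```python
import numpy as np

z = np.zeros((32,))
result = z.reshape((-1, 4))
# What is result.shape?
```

(8, 4)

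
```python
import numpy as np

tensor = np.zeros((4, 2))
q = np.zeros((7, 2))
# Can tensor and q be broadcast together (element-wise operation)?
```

No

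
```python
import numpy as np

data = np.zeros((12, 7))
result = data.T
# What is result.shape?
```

(7, 12)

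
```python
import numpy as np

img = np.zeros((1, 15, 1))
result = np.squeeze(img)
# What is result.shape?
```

(15,)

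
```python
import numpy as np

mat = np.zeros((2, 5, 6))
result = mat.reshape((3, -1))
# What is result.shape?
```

(3, 20)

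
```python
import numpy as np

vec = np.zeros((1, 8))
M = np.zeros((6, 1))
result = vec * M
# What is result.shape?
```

(6, 8)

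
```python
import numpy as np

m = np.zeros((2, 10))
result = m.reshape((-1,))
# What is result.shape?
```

(20,)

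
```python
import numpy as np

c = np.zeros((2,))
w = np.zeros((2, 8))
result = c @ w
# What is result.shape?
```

(8,)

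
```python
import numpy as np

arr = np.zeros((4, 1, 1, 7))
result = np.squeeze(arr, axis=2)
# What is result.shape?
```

(4, 1, 7)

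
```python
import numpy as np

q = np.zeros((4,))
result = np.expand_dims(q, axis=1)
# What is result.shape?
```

(4, 1)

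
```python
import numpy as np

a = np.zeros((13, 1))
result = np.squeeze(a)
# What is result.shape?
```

(13,)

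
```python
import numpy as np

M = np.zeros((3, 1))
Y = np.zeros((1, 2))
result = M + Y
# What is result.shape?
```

(3, 2)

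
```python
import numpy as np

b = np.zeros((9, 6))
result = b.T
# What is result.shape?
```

(6, 9)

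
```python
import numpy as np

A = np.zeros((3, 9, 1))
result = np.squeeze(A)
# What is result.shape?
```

(3, 9)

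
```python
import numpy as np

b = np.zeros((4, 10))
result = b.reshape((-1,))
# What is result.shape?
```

(40,)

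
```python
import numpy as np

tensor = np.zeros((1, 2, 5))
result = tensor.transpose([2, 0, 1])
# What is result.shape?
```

(5, 1, 2)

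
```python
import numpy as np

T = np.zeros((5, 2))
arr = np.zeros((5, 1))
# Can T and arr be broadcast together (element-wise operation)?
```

Yes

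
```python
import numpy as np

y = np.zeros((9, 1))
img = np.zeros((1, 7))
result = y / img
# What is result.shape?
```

(9, 7)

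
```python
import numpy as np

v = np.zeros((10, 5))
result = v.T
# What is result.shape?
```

(5, 10)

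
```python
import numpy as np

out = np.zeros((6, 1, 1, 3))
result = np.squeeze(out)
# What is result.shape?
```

(6, 3)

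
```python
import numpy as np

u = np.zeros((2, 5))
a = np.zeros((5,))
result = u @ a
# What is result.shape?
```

(2,)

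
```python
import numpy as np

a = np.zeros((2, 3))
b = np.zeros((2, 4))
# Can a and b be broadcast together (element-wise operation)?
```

No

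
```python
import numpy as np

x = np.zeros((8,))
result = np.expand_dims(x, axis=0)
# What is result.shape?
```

(1, 8)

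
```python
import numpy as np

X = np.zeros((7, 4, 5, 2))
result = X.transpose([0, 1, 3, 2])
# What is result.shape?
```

(7, 4, 2, 5)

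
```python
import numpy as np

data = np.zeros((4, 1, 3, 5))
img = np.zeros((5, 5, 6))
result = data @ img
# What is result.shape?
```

(4, 5, 3, 6)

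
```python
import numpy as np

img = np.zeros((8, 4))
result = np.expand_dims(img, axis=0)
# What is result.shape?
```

(1, 8, 4)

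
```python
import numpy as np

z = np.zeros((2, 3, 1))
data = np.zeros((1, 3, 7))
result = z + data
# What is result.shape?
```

(2, 3, 7)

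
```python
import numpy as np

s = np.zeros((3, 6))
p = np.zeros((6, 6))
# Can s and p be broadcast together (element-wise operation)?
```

No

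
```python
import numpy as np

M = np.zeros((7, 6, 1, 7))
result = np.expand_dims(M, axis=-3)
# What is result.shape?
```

(7, 6, 1, 1, 7)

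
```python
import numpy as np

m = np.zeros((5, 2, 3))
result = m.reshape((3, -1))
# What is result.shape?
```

(3, 10)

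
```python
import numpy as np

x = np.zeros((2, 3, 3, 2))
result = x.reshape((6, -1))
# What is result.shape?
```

(6, 6)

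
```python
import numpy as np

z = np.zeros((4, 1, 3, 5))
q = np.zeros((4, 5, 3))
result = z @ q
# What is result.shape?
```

(4, 4, 3, 3)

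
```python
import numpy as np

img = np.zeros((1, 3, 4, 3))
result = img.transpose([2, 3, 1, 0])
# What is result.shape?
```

(4, 3, 3, 1)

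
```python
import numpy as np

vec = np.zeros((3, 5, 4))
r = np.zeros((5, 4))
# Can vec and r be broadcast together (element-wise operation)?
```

Yes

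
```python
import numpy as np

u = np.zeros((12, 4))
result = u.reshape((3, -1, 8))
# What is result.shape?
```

(3, 2, 8)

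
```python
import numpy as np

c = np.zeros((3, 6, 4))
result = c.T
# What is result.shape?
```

(4, 6, 3)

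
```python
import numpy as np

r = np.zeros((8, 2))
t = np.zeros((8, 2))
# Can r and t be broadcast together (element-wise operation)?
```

Yes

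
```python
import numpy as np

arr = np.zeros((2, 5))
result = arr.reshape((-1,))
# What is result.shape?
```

(10,)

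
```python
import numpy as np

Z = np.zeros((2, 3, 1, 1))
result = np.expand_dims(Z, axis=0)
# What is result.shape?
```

(1, 2, 3, 1, 1)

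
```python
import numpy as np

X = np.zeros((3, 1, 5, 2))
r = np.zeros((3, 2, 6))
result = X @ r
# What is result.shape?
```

(3, 3, 5, 6)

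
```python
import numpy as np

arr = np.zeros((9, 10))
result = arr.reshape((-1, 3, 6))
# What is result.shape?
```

(5, 3, 6)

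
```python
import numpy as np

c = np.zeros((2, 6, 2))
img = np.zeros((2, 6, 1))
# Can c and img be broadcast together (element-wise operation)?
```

Yes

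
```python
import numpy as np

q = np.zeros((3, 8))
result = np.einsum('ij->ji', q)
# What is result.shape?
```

(8, 3)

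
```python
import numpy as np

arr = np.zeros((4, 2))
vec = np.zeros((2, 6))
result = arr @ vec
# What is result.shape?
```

(4, 6)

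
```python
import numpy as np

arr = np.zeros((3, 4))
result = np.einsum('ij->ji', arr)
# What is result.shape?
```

(4, 3)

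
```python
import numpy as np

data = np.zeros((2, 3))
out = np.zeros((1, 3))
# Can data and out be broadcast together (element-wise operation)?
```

Yes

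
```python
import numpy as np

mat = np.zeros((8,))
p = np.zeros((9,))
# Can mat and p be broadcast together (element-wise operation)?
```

No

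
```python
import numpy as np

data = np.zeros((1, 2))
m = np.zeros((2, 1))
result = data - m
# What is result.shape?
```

(2, 2)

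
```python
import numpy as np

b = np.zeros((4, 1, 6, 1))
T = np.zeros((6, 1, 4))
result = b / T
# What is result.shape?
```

(4, 6, 6, 4)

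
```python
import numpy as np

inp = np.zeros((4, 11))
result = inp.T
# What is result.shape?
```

(11, 4)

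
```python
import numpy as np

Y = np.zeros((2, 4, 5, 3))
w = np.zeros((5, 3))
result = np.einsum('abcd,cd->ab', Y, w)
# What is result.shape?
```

(2, 4)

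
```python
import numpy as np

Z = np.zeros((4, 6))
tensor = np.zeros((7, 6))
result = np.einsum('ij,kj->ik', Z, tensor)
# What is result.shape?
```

(4, 7)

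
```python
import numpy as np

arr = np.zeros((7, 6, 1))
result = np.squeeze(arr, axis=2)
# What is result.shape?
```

(7, 6)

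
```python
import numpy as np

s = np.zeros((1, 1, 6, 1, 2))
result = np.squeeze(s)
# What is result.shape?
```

(6, 2)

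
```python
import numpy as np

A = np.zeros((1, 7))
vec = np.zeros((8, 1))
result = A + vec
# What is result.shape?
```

(8, 7)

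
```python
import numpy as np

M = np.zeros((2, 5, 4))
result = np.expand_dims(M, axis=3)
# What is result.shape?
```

(2, 5, 4, 1)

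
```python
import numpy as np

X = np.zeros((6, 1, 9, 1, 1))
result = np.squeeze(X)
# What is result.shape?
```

(6, 9)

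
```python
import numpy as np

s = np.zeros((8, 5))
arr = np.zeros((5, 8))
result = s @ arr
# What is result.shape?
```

(8, 8)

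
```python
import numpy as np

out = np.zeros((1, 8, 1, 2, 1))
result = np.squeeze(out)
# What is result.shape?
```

(8, 2)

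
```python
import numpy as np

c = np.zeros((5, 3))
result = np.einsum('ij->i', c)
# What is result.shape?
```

(5,)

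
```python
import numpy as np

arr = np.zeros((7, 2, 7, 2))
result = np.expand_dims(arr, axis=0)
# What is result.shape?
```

(1, 7, 2, 7, 2)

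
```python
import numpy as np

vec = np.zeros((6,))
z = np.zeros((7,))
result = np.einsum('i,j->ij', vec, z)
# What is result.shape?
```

(6, 7)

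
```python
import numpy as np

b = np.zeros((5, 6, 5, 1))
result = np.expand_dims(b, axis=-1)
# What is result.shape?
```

(5, 6, 5, 1, 1)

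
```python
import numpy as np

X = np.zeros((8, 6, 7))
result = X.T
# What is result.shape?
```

(7, 6, 8)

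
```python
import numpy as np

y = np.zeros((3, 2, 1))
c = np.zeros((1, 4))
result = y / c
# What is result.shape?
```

(3, 2, 4)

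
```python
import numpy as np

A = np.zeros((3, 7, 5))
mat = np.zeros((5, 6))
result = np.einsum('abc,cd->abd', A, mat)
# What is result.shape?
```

(3, 7, 6)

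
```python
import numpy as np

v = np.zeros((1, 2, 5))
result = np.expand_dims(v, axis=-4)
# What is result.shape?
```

(1, 1, 2, 5)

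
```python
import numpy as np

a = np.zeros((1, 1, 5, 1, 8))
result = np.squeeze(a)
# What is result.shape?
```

(5, 8)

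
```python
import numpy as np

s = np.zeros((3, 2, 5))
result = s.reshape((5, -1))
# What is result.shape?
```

(5, 6)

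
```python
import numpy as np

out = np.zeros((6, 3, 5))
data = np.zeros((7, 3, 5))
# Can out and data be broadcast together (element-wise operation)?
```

No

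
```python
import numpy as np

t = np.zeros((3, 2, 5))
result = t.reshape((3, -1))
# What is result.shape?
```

(3, 10)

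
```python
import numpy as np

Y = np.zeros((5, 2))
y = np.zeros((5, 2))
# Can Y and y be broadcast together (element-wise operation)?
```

Yes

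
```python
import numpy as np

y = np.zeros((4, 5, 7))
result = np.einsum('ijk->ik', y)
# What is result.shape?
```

(4, 7)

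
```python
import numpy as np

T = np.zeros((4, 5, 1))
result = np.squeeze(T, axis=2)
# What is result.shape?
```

(4, 5)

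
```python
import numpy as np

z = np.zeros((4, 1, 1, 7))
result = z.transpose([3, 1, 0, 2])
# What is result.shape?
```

(7, 1, 4, 1)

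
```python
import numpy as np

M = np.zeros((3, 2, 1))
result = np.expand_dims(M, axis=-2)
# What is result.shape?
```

(3, 2, 1, 1)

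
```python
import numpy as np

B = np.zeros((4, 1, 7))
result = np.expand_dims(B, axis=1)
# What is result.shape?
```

(4, 1, 1, 7)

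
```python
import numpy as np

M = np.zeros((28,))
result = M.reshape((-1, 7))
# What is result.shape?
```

(4, 7)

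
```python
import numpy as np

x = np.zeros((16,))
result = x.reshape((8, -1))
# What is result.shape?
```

(8, 2)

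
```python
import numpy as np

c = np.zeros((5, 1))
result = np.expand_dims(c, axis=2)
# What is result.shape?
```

(5, 1, 1)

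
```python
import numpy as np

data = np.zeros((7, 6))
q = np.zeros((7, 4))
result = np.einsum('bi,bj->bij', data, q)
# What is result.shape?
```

(7, 6, 4)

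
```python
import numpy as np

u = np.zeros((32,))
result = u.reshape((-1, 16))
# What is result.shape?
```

(2, 16)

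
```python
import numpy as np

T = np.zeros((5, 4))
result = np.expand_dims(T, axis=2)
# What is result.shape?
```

(5, 4, 1)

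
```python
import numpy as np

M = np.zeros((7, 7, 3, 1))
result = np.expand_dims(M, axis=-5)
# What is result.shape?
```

(1, 7, 7, 3, 1)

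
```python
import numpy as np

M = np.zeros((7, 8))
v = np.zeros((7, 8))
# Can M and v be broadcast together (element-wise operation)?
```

Yes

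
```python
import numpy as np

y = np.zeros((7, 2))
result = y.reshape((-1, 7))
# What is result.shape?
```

(2, 7)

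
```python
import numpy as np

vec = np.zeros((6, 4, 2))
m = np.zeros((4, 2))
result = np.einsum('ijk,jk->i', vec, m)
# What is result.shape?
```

(6,)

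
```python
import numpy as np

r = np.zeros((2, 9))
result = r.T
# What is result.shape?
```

(9, 2)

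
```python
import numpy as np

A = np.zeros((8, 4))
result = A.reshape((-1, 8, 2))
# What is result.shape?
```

(2, 8, 2)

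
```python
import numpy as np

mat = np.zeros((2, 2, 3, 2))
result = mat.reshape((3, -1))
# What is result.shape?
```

(3, 8)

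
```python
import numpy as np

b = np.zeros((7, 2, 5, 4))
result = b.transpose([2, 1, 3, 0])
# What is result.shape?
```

(5, 2, 4, 7)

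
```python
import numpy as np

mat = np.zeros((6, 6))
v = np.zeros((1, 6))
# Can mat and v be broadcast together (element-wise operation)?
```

Yes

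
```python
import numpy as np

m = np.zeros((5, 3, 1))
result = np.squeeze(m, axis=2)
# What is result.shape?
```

(5, 3)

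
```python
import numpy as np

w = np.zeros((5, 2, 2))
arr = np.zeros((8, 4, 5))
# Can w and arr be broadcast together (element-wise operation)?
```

No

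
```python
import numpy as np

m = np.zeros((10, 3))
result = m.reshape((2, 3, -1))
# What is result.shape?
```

(2, 3, 5)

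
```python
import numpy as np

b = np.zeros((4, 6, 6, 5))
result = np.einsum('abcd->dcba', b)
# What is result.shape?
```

(5, 6, 6, 4)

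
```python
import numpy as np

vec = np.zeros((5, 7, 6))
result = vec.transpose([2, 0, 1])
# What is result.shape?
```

(6, 5, 7)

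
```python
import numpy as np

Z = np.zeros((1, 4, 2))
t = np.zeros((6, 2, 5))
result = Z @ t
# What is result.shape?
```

(6, 4, 5)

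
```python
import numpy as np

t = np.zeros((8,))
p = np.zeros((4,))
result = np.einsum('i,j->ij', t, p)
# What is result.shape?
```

(8, 4)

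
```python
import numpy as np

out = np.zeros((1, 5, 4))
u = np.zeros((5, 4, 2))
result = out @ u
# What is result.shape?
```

(5, 5, 2)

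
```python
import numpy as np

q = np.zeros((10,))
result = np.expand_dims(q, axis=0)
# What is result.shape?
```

(1, 10)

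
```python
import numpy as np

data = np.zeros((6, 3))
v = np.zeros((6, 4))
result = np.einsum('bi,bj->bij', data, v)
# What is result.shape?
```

(6, 3, 4)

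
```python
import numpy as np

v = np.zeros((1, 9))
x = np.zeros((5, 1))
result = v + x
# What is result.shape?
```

(5, 9)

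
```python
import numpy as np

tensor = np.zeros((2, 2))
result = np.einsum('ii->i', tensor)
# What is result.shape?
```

(2,)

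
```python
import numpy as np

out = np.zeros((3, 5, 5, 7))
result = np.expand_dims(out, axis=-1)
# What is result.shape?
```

(3, 5, 5, 7, 1)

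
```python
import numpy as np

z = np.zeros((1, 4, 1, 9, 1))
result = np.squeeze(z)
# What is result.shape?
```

(4, 9)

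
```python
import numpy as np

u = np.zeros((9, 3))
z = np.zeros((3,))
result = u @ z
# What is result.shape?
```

(9,)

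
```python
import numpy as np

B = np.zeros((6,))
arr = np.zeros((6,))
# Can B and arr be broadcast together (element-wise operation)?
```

Yes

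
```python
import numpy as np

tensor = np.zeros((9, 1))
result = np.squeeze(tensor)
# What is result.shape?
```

(9,)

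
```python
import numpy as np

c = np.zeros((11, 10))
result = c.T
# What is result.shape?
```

(10, 11)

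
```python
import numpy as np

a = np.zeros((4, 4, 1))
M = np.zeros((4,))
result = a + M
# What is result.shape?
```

(4, 4, 4)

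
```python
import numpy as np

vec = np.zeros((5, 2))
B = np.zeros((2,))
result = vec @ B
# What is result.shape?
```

(5,)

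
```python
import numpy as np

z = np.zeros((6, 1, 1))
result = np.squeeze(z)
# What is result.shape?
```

(6,)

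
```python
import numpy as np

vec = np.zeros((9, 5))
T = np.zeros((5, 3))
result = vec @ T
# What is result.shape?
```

(9, 3)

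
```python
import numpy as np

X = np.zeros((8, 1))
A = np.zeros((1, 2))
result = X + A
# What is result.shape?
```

(8, 2)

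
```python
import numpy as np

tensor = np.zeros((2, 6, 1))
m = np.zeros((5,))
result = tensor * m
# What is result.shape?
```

(2, 6, 5)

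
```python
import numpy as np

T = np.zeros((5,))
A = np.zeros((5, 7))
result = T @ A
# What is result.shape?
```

(7,)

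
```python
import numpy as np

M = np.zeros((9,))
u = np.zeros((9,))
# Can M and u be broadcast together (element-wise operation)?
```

Yes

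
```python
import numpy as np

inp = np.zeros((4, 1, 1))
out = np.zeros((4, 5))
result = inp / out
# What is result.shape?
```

(4, 4, 5)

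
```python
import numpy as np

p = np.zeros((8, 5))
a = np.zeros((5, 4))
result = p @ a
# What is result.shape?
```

(8, 4)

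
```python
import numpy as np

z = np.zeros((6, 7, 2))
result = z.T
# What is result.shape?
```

(2, 7, 6)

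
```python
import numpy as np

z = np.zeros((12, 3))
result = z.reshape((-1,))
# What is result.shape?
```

(36,)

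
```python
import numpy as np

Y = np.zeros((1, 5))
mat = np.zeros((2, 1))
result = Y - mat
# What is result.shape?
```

(2, 5)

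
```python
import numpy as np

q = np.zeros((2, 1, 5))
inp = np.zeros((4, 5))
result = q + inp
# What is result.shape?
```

(2, 4, 5)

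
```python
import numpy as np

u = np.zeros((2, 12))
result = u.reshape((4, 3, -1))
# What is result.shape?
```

(4, 3, 2)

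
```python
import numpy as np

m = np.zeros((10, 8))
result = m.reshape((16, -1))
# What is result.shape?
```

(16, 5)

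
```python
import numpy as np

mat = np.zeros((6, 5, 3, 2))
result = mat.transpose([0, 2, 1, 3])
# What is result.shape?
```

(6, 3, 5, 2)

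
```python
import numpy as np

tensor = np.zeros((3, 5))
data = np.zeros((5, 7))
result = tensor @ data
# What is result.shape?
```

(3, 7)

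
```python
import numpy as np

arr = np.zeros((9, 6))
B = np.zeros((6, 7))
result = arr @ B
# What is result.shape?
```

(9, 7)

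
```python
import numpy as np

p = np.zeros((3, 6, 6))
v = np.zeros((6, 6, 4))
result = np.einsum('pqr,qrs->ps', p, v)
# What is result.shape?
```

(3, 4)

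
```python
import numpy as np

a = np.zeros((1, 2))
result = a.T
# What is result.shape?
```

(2, 1)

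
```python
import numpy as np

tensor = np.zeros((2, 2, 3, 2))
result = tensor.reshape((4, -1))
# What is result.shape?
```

(4, 6)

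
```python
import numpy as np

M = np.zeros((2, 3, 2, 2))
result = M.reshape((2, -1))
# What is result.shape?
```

(2, 12)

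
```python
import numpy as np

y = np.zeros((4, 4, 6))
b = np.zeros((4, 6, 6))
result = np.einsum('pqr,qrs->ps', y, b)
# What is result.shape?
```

(4, 6)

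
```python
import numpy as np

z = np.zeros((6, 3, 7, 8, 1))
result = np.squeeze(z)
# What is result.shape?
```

(6, 3, 7, 8)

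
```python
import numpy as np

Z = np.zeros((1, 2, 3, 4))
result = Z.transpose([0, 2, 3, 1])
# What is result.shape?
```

(1, 3, 4, 2)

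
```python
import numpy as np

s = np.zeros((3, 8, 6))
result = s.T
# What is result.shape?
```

(6, 8, 3)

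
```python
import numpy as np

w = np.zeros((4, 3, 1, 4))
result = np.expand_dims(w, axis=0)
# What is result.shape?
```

(1, 4, 3, 1, 4)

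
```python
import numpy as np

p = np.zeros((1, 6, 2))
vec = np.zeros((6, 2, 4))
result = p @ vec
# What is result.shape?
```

(6, 6, 4)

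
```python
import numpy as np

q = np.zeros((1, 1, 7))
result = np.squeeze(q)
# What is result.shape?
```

(7,)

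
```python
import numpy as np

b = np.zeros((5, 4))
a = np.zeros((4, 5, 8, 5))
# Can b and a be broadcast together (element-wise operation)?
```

No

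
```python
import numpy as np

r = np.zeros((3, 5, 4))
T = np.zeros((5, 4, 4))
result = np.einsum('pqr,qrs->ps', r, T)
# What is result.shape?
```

(3, 4)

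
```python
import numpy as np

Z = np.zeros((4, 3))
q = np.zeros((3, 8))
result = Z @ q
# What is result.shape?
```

(4, 8)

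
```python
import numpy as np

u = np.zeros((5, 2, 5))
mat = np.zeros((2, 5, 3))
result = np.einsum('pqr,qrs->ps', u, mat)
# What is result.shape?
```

(5, 3)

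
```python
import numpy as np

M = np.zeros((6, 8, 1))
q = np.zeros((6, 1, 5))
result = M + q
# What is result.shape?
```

(6, 8, 5)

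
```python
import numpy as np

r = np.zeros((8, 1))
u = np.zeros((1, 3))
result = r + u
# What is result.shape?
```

(8, 3)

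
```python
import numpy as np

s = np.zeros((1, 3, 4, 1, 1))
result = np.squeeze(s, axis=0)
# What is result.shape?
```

(3, 4, 1, 1)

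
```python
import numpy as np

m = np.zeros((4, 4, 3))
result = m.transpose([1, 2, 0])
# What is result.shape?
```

(4, 3, 4)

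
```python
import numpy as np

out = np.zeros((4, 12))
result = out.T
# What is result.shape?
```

(12, 4)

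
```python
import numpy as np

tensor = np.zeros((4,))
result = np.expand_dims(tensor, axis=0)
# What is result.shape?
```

(1, 4)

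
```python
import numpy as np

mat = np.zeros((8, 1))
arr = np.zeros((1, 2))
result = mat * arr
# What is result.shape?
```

(8, 2)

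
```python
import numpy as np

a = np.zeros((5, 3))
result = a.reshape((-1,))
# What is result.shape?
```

(15,)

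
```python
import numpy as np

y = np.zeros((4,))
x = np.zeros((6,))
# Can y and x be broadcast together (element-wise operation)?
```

No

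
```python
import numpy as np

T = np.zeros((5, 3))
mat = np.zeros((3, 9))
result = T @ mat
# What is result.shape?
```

(5, 9)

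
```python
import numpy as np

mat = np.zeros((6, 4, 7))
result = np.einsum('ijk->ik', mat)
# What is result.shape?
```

(6, 7)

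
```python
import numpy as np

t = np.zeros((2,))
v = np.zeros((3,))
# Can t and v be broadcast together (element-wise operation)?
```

No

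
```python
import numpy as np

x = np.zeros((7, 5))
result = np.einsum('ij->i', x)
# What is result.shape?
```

(7,)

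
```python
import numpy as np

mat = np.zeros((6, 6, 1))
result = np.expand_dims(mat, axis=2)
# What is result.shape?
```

(6, 6, 1, 1)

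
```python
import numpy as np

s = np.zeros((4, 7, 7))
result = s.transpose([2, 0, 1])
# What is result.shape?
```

(7, 4, 7)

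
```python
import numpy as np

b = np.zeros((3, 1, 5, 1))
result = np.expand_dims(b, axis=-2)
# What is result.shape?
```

(3, 1, 5, 1, 1)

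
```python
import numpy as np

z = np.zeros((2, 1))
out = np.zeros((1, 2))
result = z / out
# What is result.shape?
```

(2, 2)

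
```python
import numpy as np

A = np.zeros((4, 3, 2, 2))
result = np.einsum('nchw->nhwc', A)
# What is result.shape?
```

(4, 2, 2, 3)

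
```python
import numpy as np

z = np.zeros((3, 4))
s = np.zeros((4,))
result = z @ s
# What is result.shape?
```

(3,)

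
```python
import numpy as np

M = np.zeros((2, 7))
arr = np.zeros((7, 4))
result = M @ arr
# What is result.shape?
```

(2, 4)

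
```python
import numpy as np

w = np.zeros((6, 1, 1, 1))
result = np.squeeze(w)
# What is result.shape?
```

(6,)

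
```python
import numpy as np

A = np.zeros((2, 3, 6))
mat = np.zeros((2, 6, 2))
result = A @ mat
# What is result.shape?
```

(2, 3, 2)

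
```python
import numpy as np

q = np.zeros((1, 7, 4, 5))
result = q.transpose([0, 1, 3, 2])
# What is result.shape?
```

(1, 7, 5, 4)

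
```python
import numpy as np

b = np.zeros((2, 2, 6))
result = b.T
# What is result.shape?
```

(6, 2, 2)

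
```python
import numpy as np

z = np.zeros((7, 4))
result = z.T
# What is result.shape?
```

(4, 7)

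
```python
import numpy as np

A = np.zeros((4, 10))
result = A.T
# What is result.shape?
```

(10, 4)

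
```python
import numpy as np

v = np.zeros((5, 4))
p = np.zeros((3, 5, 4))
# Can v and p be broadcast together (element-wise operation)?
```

Yes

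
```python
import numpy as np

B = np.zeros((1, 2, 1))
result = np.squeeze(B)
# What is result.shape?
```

(2,)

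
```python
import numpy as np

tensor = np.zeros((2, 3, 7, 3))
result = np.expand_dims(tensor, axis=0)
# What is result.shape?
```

(1, 2, 3, 7, 3)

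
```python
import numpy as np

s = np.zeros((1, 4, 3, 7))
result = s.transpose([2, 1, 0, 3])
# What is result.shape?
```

(3, 4, 1, 7)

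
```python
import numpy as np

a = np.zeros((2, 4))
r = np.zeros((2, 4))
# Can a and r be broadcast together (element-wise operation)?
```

Yes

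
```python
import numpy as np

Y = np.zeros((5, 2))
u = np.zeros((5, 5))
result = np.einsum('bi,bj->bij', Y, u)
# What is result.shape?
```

(5, 2, 5)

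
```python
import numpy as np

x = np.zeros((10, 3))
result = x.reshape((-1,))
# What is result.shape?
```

(30,)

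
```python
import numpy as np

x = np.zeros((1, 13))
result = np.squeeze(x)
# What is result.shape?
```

(13,)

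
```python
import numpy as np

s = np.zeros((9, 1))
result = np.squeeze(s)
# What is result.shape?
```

(9,)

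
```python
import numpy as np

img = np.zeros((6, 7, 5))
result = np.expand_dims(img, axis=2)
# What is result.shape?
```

(6, 7, 1, 5)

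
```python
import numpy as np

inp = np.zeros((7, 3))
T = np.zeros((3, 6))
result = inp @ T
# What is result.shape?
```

(7, 6)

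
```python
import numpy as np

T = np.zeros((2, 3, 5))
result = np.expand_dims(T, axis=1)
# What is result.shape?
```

(2, 1, 3, 5)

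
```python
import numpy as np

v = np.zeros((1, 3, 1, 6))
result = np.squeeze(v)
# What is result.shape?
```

(3, 6)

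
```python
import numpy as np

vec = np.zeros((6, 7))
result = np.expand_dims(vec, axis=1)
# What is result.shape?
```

(6, 1, 7)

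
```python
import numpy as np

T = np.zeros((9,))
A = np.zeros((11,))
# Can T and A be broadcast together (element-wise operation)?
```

No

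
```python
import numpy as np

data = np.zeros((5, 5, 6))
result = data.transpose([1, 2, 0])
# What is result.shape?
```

(5, 6, 5)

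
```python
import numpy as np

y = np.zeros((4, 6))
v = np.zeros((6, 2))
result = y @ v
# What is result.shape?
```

(4, 2)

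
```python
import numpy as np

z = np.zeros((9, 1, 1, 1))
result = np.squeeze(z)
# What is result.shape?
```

(9,)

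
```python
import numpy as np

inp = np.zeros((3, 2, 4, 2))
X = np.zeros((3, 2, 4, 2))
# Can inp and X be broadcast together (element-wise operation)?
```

Yes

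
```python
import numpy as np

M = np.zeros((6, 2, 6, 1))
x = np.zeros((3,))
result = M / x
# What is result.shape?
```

(6, 2, 6, 3)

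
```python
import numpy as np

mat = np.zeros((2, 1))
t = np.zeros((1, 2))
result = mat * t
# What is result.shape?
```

(2, 2)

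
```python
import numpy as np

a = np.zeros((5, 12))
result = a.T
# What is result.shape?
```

(12, 5)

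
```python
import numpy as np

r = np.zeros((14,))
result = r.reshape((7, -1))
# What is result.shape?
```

(7, 2)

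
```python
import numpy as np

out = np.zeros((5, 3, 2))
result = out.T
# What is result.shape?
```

(2, 3, 5)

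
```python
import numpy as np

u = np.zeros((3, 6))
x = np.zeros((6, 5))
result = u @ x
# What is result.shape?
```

(3, 5)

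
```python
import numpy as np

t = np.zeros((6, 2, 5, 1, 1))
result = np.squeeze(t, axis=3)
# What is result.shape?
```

(6, 2, 5, 1)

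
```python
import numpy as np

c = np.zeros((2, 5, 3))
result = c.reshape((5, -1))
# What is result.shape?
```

(5, 6)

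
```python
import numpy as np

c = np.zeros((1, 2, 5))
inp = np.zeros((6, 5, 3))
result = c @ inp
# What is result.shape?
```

(6, 2, 3)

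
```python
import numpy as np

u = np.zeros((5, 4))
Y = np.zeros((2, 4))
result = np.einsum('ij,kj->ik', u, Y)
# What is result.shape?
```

(5, 2)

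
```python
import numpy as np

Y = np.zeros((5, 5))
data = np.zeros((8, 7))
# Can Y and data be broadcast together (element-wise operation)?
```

No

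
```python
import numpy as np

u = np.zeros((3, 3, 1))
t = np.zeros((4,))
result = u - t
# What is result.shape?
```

(3, 3, 4)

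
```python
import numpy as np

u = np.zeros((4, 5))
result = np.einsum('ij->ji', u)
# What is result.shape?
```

(5, 4)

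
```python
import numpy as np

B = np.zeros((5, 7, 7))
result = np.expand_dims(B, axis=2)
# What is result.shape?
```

(5, 7, 1, 7)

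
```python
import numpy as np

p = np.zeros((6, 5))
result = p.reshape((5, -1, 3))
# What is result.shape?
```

(5, 2, 3)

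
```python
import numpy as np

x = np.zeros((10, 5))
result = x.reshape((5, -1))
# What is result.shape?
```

(5, 10)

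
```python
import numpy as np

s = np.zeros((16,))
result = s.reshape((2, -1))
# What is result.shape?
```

(2, 8)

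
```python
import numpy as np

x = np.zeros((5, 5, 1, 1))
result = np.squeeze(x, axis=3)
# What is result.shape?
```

(5, 5, 1)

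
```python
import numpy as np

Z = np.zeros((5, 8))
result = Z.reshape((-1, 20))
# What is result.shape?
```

(2, 20)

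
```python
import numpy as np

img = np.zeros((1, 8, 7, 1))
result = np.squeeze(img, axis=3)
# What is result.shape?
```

(1, 8, 7)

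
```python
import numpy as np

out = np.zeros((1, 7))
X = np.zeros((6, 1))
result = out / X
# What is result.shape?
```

(6, 7)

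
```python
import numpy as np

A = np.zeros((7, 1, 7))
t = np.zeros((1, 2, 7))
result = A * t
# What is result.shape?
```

(7, 2, 7)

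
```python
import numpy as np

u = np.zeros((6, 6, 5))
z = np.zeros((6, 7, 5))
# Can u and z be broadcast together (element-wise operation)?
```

No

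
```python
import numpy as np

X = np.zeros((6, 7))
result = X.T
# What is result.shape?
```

(7, 6)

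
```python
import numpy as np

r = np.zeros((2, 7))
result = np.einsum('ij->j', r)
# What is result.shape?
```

(7,)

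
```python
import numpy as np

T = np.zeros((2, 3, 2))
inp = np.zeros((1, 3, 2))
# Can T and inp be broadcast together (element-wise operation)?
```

Yes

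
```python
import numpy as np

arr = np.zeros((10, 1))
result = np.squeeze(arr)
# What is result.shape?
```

(10,)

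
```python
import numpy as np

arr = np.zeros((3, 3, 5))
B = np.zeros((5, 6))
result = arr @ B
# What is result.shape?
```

(3, 3, 6)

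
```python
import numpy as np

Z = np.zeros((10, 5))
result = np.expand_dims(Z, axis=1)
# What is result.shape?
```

(10, 1, 5)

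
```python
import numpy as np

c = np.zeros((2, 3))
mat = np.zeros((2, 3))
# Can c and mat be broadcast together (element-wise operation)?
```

Yes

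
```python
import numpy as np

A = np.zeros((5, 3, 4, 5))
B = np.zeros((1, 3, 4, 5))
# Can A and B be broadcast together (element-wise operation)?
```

Yes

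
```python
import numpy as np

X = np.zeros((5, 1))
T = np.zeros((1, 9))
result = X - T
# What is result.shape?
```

(5, 9)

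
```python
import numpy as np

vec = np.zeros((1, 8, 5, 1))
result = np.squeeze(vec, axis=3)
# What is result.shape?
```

(1, 8, 5)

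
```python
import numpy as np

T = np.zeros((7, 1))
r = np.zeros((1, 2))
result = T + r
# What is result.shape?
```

(7, 2)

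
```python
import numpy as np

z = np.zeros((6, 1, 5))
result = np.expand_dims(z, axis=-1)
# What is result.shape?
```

(6, 1, 5, 1)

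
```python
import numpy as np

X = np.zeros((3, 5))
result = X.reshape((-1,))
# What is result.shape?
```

(15,)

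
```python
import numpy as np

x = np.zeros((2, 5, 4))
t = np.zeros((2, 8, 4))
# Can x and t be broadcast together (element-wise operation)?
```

No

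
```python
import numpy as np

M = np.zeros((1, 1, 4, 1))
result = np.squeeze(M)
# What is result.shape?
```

(4,)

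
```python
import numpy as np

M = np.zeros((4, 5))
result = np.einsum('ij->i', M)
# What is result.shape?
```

(4,)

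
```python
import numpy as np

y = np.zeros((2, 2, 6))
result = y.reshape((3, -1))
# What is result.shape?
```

(3, 8)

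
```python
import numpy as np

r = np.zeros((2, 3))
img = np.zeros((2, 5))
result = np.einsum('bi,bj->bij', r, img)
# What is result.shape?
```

(2, 3, 5)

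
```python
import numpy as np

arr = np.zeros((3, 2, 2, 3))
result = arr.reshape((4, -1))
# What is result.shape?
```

(4, 9)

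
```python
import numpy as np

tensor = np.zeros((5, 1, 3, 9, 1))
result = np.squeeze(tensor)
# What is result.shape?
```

(5, 3, 9)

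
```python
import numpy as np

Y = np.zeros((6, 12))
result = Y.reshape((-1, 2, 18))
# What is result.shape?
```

(2, 2, 18)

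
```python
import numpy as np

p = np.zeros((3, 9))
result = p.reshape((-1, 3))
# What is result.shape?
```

(9, 3)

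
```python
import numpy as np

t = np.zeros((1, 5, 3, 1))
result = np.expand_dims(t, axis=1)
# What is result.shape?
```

(1, 1, 5, 3, 1)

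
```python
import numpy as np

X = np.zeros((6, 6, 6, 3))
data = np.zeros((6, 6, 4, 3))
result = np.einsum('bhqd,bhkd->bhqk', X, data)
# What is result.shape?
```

(6, 6, 6, 4)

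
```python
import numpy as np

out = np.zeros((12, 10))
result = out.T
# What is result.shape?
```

(10, 12)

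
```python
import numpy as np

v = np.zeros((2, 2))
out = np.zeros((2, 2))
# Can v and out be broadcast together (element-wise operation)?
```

Yes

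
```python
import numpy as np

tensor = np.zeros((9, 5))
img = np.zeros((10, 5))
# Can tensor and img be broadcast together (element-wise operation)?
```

No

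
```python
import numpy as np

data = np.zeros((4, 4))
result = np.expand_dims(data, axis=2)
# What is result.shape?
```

(4, 4, 1)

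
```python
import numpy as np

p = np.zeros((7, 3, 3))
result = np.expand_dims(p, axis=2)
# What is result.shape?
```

(7, 3, 1, 3)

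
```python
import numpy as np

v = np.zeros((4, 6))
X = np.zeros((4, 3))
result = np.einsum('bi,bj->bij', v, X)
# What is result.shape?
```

(4, 6, 3)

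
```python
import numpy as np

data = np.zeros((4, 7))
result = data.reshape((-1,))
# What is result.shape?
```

(28,)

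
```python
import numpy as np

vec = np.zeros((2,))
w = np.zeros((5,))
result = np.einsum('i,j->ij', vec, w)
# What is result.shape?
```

(2, 5)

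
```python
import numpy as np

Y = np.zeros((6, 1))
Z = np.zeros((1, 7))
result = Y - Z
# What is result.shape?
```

(6, 7)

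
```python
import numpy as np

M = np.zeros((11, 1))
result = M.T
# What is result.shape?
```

(1, 11)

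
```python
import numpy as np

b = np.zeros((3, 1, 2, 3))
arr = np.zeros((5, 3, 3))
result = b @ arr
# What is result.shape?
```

(3, 5, 2, 3)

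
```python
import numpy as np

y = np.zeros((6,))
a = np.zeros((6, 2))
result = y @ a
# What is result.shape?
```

(2,)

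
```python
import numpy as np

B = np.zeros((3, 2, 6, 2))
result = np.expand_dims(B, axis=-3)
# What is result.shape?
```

(3, 2, 1, 6, 2)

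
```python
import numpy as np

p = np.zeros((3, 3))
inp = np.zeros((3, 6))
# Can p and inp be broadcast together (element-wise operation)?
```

No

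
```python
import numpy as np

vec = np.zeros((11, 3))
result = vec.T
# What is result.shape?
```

(3, 11)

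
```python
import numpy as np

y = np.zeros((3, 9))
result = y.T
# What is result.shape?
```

(9, 3)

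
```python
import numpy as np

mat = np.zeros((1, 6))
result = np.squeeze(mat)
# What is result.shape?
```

(6,)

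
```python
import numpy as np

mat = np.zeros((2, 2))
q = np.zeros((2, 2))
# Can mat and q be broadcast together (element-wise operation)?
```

Yes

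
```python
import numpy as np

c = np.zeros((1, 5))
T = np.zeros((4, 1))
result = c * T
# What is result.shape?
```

(4, 5)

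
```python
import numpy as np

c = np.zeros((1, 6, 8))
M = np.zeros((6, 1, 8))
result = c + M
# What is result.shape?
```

(6, 6, 8)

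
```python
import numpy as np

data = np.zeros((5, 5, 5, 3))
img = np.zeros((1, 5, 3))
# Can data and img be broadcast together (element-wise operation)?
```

Yes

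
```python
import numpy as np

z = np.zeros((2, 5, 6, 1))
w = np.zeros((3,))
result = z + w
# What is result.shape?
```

(2, 5, 6, 3)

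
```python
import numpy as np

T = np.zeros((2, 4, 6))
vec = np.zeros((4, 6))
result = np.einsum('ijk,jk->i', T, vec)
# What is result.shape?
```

(2,)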